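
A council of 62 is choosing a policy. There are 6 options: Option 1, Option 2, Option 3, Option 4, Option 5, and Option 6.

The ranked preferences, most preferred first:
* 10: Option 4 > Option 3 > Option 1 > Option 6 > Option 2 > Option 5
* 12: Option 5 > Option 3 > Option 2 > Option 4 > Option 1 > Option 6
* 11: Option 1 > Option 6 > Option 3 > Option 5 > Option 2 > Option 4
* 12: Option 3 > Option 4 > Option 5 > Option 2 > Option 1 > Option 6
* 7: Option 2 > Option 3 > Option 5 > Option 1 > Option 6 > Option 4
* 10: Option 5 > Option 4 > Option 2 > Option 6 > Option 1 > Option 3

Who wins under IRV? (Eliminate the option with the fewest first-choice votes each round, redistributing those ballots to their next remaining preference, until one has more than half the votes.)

Round 1: Option 1 11, Option 2 7, Option 3 12, Option 4 10, Option 5 22, Option 6 0. Option 6 eliminated.
Round 2: Option 1 11, Option 2 7, Option 3 12, Option 4 10, Option 5 22. Option 2 eliminated.
Round 3: Option 1 11, Option 3 19, Option 4 10, Option 5 22. Option 4 eliminated.
Round 4: Option 1 11, Option 3 29, Option 5 22. Option 1 eliminated.
Round 5: Option 3 40, Option 5 22. Option 3 has a majority (≥32).

Option 3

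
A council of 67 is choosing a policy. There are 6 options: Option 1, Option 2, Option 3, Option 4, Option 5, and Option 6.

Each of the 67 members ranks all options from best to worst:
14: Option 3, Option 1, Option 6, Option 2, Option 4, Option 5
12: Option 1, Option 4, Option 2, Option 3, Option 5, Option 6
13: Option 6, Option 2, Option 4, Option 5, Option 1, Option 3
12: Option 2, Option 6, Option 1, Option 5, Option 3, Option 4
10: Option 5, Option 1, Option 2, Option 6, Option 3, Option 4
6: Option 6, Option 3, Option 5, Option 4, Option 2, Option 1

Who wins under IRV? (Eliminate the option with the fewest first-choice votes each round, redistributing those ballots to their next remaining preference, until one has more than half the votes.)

Round 1: Option 1 12, Option 2 12, Option 3 14, Option 4 0, Option 5 10, Option 6 19. Option 4 eliminated.
Round 2: Option 1 12, Option 2 12, Option 3 14, Option 5 10, Option 6 19. Option 5 eliminated.
Round 3: Option 1 22, Option 2 12, Option 3 14, Option 6 19. Option 2 eliminated.
Round 4: Option 1 22, Option 3 14, Option 6 31. Option 3 eliminated.
Round 5: Option 1 36, Option 6 31. Option 1 has a majority (≥34).

Option 1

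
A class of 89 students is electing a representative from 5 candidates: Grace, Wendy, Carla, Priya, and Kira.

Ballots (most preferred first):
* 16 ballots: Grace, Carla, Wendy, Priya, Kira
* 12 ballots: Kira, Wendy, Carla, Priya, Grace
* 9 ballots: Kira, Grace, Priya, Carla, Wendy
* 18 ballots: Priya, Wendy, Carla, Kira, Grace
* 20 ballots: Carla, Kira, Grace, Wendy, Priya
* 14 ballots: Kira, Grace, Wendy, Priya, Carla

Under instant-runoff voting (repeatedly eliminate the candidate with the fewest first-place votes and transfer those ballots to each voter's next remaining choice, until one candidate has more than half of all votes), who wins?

Carla

Round 1: Grace 16, Wendy 0, Carla 20, Priya 18, Kira 35. Wendy eliminated.
Round 2: Grace 16, Carla 20, Priya 18, Kira 35. Grace eliminated.
Round 3: Carla 36, Priya 18, Kira 35. Priya eliminated.
Round 4: Carla 54, Kira 35. Carla has a majority (≥45).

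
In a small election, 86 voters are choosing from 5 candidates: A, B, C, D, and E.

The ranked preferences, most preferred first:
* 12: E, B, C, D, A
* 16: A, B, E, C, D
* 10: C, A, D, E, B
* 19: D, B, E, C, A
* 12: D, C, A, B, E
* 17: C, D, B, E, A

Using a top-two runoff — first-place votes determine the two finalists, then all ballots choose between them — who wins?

C

Round 1 first-place votes: A 16, B 0, C 27, D 31, E 12. D and C advance.
Runoff: D is ranked above C on 31 ballots, C above D on 55.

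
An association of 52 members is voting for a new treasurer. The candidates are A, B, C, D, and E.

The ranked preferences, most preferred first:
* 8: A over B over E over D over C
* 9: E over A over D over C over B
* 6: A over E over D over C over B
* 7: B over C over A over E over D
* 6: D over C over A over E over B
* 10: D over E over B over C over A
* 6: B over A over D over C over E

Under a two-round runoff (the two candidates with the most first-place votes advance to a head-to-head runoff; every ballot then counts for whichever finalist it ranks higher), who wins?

A

Round 1 first-place votes: A 14, B 13, C 0, D 16, E 9. D and A advance.
Runoff: D is ranked above A on 16 ballots, A above D on 36.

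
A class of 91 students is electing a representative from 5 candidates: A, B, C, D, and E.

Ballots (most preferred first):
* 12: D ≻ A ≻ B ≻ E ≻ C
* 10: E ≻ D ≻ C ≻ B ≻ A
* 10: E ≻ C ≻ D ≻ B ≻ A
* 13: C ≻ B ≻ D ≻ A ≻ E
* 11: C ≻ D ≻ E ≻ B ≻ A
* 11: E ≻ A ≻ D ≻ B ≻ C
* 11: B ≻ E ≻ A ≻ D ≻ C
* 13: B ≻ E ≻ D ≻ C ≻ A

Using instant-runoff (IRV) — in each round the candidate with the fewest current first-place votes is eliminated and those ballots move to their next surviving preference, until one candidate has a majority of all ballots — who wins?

B

Round 1: A 0, B 24, C 24, D 12, E 31. A eliminated.
Round 2: B 24, C 24, D 12, E 31. D eliminated.
Round 3: B 36, C 24, E 31. C eliminated.
Round 4: B 49, E 42. B has a majority (≥46).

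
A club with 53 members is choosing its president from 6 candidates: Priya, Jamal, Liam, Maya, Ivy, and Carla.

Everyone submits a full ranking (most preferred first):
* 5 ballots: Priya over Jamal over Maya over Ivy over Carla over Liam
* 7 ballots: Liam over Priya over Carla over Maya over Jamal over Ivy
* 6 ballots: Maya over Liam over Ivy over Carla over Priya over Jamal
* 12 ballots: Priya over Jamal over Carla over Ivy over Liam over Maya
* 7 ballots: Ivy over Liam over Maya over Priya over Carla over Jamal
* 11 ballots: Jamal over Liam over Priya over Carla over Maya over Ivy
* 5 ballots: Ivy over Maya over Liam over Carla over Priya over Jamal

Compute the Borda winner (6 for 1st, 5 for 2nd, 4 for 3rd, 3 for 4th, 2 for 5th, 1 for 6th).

Priya: 5×6 + 7×5 + 6×2 + 12×6 + 7×3 + 11×4 + 5×2 = 224
Jamal: 5×5 + 7×2 + 6×1 + 12×5 + 7×1 + 11×6 + 5×1 = 183
Liam: 5×1 + 7×6 + 6×5 + 12×2 + 7×5 + 11×5 + 5×4 = 211
Maya: 5×4 + 7×3 + 6×6 + 12×1 + 7×4 + 11×2 + 5×5 = 164
Ivy: 5×3 + 7×1 + 6×4 + 12×3 + 7×6 + 11×1 + 5×6 = 165
Carla: 5×2 + 7×4 + 6×3 + 12×4 + 7×2 + 11×3 + 5×3 = 166

Priya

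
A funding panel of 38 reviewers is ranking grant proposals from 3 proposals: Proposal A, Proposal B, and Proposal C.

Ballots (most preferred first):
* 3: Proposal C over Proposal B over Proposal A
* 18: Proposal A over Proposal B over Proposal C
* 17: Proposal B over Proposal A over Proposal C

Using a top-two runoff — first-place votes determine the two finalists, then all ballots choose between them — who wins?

Round 1 first-place votes: Proposal A 18, Proposal B 17, Proposal C 3. Proposal A and Proposal B advance.
Runoff: Proposal A is ranked above Proposal B on 18 ballots, Proposal B above Proposal A on 20.

Proposal B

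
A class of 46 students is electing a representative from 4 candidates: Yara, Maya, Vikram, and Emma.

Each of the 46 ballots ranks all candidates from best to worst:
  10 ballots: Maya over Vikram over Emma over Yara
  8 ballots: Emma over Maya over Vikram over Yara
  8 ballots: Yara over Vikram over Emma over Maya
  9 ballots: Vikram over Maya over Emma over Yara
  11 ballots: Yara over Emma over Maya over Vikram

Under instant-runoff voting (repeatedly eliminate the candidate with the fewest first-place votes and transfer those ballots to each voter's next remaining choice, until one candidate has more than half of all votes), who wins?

Round 1: Yara 19, Maya 10, Vikram 9, Emma 8. Emma eliminated.
Round 2: Yara 19, Maya 18, Vikram 9. Vikram eliminated.
Round 3: Yara 19, Maya 27. Maya has a majority (≥24).

Maya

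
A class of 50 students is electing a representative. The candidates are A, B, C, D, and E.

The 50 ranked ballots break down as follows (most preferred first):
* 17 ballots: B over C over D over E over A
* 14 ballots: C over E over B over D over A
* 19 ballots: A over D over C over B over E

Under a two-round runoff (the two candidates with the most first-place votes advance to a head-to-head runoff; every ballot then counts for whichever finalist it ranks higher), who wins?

B

Round 1 first-place votes: A 19, B 17, C 14, D 0, E 0. A and B advance.
Runoff: A is ranked above B on 19 ballots, B above A on 31.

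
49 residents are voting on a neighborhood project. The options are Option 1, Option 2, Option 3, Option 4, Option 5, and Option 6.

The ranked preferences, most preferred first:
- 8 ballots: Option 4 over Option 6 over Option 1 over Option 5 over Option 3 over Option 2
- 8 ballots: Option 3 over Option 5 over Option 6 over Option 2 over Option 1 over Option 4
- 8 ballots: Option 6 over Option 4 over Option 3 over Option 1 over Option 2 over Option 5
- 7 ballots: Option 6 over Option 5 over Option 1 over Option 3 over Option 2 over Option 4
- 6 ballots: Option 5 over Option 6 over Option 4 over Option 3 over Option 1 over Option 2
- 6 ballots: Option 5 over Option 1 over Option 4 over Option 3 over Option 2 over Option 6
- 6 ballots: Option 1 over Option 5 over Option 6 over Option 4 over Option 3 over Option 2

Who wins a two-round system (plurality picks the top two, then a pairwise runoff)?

Option 5

Round 1 first-place votes: Option 1 6, Option 2 0, Option 3 8, Option 4 8, Option 5 12, Option 6 15. Option 6 and Option 5 advance.
Runoff: Option 6 is ranked above Option 5 on 23 ballots, Option 5 above Option 6 on 26.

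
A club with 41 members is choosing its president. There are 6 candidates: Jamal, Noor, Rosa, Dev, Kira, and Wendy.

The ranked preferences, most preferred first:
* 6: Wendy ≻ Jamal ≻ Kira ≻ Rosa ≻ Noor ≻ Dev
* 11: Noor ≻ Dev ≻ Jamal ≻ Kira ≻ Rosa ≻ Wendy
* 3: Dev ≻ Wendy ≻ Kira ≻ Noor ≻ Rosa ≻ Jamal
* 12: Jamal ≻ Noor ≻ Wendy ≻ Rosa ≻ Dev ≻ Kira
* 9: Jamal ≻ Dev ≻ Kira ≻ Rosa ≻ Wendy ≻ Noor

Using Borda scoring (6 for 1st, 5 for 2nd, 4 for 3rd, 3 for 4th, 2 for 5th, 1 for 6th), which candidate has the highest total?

Jamal: 6×5 + 11×4 + 3×1 + 12×6 + 9×6 = 203
Noor: 6×2 + 11×6 + 3×3 + 12×5 + 9×1 = 156
Rosa: 6×3 + 11×2 + 3×2 + 12×3 + 9×3 = 109
Dev: 6×1 + 11×5 + 3×6 + 12×2 + 9×5 = 148
Kira: 6×4 + 11×3 + 3×4 + 12×1 + 9×4 = 117
Wendy: 6×6 + 11×1 + 3×5 + 12×4 + 9×2 = 128

Jamal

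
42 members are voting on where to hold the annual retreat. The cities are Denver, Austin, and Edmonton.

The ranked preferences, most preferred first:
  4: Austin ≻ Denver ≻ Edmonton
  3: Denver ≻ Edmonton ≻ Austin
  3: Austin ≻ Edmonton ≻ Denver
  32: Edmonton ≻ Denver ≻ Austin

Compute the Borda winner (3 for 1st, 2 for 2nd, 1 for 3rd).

Edmonton

Denver: 4×2 + 3×3 + 3×1 + 32×2 = 84
Austin: 4×3 + 3×1 + 3×3 + 32×1 = 56
Edmonton: 4×1 + 3×2 + 3×2 + 32×3 = 112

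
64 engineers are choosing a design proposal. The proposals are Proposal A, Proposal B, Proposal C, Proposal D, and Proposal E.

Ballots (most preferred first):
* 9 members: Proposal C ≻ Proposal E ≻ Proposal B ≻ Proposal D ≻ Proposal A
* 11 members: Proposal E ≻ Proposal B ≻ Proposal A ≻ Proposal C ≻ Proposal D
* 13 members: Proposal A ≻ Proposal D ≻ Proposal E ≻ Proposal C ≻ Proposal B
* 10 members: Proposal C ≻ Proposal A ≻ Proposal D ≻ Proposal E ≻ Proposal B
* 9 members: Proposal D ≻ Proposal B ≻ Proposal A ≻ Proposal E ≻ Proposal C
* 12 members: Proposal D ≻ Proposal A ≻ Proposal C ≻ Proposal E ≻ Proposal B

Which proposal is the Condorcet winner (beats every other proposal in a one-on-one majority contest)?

Proposal A

Proposal A vs Proposal B: 35–29
Proposal A vs Proposal C: 45–19
Proposal A vs Proposal D: 34–30
Proposal A vs Proposal E: 44–20
Proposal A beats every other proposal.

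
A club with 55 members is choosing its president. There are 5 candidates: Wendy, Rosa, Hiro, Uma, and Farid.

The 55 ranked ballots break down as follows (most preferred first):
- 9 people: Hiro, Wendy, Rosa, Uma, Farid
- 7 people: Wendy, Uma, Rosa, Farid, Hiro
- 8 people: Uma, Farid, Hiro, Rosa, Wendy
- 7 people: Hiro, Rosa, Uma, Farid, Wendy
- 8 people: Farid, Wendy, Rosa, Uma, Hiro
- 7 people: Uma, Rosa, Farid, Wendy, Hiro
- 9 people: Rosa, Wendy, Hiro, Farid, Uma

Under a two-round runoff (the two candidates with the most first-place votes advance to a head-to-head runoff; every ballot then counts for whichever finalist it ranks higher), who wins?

Uma

Round 1 first-place votes: Wendy 7, Rosa 9, Hiro 16, Uma 15, Farid 8. Hiro and Uma advance.
Runoff: Hiro is ranked above Uma on 25 ballots, Uma above Hiro on 30.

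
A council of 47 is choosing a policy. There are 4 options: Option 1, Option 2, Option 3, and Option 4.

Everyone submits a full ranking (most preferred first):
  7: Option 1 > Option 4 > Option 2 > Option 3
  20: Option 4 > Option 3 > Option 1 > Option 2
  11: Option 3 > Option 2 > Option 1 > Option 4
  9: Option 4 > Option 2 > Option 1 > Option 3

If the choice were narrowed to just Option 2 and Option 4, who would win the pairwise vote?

Option 4

Option 2 is ranked above Option 4 on 11 ballots; Option 4 above Option 2 on 36.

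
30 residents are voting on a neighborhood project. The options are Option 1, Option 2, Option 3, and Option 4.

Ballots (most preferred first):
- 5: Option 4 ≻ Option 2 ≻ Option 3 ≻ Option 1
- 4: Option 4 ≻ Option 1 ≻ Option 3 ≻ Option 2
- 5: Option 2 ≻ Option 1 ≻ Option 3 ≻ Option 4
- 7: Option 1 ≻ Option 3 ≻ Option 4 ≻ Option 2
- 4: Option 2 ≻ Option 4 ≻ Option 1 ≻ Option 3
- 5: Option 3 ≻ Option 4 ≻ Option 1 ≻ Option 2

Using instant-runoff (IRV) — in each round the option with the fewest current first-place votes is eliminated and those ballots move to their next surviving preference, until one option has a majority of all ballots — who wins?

Option 4

Round 1: Option 1 7, Option 2 9, Option 3 5, Option 4 9. Option 3 eliminated.
Round 2: Option 1 7, Option 2 9, Option 4 14. Option 1 eliminated.
Round 3: Option 2 9, Option 4 21. Option 4 has a majority (≥16).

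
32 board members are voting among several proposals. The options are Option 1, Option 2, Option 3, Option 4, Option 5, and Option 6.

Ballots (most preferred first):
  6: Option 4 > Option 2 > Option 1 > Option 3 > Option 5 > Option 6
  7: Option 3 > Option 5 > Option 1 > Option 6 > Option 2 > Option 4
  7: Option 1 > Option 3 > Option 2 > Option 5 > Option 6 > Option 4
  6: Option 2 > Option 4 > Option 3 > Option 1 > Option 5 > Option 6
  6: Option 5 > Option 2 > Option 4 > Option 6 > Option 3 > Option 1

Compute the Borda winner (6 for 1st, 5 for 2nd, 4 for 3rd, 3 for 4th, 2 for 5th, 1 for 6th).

Option 1: 6×4 + 7×4 + 7×6 + 6×3 + 6×1 = 118
Option 2: 6×5 + 7×2 + 7×4 + 6×6 + 6×5 = 138
Option 3: 6×3 + 7×6 + 7×5 + 6×4 + 6×2 = 131
Option 4: 6×6 + 7×1 + 7×1 + 6×5 + 6×4 = 104
Option 5: 6×2 + 7×5 + 7×3 + 6×2 + 6×6 = 116
Option 6: 6×1 + 7×3 + 7×2 + 6×1 + 6×3 = 65

Option 2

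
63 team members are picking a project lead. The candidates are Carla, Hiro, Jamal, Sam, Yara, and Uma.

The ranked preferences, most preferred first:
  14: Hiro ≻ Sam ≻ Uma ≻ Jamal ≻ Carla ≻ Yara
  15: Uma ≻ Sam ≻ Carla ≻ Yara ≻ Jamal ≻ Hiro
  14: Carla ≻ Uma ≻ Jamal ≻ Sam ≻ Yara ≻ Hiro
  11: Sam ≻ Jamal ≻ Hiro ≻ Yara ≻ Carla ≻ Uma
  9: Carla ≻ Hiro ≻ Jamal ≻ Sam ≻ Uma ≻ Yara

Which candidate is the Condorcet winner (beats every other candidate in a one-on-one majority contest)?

Sam

Sam vs Carla: 40–23
Sam vs Hiro: 40–23
Sam vs Jamal: 40–23
Sam vs Yara: 63–0
Sam vs Uma: 34–29
Sam beats every other candidate.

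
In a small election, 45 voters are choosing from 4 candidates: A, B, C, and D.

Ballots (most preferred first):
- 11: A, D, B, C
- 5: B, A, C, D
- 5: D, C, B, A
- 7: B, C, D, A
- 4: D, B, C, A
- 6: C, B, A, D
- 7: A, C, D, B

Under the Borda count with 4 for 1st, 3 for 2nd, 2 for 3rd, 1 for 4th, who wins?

A: 11×4 + 5×3 + 5×1 + 7×1 + 4×1 + 6×2 + 7×4 = 115
B: 11×2 + 5×4 + 5×2 + 7×4 + 4×3 + 6×3 + 7×1 = 117
C: 11×1 + 5×2 + 5×3 + 7×3 + 4×2 + 6×4 + 7×3 = 110
D: 11×3 + 5×1 + 5×4 + 7×2 + 4×4 + 6×1 + 7×2 = 108

B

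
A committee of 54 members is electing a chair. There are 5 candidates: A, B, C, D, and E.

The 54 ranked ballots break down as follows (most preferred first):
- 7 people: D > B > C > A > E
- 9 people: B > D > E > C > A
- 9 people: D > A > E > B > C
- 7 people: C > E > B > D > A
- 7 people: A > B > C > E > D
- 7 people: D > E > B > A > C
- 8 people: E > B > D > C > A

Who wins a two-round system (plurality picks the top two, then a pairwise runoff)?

Round 1 first-place votes: A 7, B 9, C 7, D 23, E 8. D and B advance.
Runoff: D is ranked above B on 23 ballots, B above D on 31.

B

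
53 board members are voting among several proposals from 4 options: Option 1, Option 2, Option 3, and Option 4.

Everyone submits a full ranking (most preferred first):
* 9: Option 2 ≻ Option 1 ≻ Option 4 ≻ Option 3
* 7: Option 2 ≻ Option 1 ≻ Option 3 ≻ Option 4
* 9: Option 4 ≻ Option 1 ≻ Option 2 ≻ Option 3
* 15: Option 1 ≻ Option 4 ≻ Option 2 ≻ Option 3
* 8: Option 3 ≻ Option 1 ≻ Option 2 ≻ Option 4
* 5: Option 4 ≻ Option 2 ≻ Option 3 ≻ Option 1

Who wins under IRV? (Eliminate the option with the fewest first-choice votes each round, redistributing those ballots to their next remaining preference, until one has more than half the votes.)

Option 1

Round 1: Option 1 15, Option 2 16, Option 3 8, Option 4 14. Option 3 eliminated.
Round 2: Option 1 23, Option 2 16, Option 4 14. Option 4 eliminated.
Round 3: Option 1 32, Option 2 21. Option 1 has a majority (≥27).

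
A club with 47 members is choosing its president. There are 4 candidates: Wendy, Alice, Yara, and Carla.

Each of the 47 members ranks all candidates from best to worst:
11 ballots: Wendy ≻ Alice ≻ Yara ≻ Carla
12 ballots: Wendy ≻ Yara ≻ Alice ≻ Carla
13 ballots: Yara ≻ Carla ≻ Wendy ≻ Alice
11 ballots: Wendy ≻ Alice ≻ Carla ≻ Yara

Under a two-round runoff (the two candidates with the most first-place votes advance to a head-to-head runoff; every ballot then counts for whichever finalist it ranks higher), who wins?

Round 1 first-place votes: Wendy 34, Alice 0, Yara 13, Carla 0. Wendy and Yara advance.
Runoff: Wendy is ranked above Yara on 34 ballots, Yara above Wendy on 13.

Wendy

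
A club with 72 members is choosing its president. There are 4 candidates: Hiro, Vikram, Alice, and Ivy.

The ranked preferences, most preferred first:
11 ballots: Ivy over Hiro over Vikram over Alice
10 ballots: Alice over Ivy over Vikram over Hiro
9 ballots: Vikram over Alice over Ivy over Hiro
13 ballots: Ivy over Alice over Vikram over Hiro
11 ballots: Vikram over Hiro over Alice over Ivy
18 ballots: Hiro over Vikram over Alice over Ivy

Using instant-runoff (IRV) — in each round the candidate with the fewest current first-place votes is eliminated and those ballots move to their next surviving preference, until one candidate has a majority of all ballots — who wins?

Round 1: Hiro 18, Vikram 20, Alice 10, Ivy 24. Alice eliminated.
Round 2: Hiro 18, Vikram 20, Ivy 34. Hiro eliminated.
Round 3: Vikram 38, Ivy 34. Vikram has a majority (≥37).

Vikram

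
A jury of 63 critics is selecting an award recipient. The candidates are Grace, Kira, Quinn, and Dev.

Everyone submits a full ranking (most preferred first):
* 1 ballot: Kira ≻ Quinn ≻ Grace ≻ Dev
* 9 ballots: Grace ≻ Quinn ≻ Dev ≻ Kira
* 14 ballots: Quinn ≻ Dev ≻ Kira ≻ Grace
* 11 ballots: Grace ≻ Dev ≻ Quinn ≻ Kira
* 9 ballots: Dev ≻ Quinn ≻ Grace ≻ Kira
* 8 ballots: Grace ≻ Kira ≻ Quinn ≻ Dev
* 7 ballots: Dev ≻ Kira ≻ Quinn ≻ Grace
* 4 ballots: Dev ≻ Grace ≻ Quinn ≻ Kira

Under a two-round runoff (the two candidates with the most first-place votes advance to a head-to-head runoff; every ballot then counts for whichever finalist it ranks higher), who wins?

Round 1 first-place votes: Grace 28, Kira 1, Quinn 14, Dev 20. Grace and Dev advance.
Runoff: Grace is ranked above Dev on 29 ballots, Dev above Grace on 34.

Dev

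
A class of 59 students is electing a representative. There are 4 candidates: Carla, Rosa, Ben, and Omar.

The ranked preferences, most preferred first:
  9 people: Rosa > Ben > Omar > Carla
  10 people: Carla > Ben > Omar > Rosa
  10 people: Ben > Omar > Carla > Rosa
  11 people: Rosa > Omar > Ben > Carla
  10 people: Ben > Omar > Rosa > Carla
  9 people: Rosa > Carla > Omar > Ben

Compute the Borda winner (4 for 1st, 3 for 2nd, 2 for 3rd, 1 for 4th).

Ben

Carla: 9×1 + 10×4 + 10×2 + 11×1 + 10×1 + 9×3 = 117
Rosa: 9×4 + 10×1 + 10×1 + 11×4 + 10×2 + 9×4 = 156
Ben: 9×3 + 10×3 + 10×4 + 11×2 + 10×4 + 9×1 = 168
Omar: 9×2 + 10×2 + 10×3 + 11×3 + 10×3 + 9×2 = 149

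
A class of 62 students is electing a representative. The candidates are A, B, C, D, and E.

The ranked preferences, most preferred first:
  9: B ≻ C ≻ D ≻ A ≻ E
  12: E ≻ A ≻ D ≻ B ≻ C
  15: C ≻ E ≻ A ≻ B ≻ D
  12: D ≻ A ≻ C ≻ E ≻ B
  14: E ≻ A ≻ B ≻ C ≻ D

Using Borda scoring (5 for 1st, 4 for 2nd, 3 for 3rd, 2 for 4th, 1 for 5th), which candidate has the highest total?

E

A: 9×2 + 12×4 + 15×3 + 12×4 + 14×4 = 215
B: 9×5 + 12×2 + 15×2 + 12×1 + 14×3 = 153
C: 9×4 + 12×1 + 15×5 + 12×3 + 14×2 = 187
D: 9×3 + 12×3 + 15×1 + 12×5 + 14×1 = 152
E: 9×1 + 12×5 + 15×4 + 12×2 + 14×5 = 223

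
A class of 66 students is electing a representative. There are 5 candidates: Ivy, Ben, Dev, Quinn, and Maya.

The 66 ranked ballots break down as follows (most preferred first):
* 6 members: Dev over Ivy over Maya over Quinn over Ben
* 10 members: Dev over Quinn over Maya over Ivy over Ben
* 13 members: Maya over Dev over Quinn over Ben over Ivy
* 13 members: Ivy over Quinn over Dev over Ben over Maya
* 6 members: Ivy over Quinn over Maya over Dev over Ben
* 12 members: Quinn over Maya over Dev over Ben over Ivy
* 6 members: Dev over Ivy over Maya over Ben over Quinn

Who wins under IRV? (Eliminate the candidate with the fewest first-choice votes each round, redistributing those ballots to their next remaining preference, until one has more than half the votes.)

Dev

Round 1: Ivy 19, Ben 0, Dev 22, Quinn 12, Maya 13. Ben eliminated.
Round 2: Ivy 19, Dev 22, Quinn 12, Maya 13. Quinn eliminated.
Round 3: Ivy 19, Dev 22, Maya 25. Ivy eliminated.
Round 4: Dev 35, Maya 31. Dev has a majority (≥34).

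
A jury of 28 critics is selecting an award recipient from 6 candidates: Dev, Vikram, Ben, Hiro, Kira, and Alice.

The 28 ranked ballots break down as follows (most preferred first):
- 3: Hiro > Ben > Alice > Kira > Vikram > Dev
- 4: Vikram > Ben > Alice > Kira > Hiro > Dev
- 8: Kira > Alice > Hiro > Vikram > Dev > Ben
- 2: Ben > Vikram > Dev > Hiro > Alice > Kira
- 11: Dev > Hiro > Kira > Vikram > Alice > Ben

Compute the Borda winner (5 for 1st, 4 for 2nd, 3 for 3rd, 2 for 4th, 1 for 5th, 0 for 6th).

Hiro

Dev: 3×0 + 4×0 + 8×1 + 2×3 + 11×5 = 69
Vikram: 3×1 + 4×5 + 8×2 + 2×4 + 11×2 = 69
Ben: 3×4 + 4×4 + 8×0 + 2×5 + 11×0 = 38
Hiro: 3×5 + 4×1 + 8×3 + 2×2 + 11×4 = 91
Kira: 3×2 + 4×2 + 8×5 + 2×0 + 11×3 = 87
Alice: 3×3 + 4×3 + 8×4 + 2×1 + 11×1 = 66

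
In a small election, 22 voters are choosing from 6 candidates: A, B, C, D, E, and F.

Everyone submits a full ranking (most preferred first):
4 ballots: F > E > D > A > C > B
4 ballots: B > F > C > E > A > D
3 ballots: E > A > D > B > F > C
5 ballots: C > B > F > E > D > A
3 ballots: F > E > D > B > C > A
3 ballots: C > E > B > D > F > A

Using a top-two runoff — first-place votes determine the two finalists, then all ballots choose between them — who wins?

Round 1 first-place votes: A 0, B 4, C 8, D 0, E 3, F 7. C and F advance.
Runoff: C is ranked above F on 8 ballots, F above C on 14.

F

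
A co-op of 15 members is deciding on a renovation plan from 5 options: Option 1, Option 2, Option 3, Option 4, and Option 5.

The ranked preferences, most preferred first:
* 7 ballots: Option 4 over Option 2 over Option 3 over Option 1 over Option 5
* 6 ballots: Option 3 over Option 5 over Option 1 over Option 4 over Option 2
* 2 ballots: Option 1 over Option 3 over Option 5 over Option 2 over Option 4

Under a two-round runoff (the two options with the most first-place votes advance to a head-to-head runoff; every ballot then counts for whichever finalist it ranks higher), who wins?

Option 3

Round 1 first-place votes: Option 1 2, Option 2 0, Option 3 6, Option 4 7, Option 5 0. Option 4 and Option 3 advance.
Runoff: Option 4 is ranked above Option 3 on 7 ballots, Option 3 above Option 4 on 8.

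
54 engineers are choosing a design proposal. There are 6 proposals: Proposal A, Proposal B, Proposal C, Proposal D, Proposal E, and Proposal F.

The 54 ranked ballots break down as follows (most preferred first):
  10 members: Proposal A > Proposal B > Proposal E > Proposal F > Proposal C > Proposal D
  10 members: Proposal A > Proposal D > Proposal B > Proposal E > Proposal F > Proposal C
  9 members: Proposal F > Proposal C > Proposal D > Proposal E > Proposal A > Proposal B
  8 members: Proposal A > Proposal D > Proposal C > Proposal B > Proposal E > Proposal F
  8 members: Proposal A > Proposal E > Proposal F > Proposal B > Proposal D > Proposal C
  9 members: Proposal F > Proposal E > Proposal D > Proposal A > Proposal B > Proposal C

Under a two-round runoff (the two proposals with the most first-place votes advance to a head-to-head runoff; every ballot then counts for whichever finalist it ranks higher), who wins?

Proposal A

Round 1 first-place votes: Proposal A 36, Proposal B 0, Proposal C 0, Proposal D 0, Proposal E 0, Proposal F 18. Proposal A and Proposal F advance.
Runoff: Proposal A is ranked above Proposal F on 36 ballots, Proposal F above Proposal A on 18.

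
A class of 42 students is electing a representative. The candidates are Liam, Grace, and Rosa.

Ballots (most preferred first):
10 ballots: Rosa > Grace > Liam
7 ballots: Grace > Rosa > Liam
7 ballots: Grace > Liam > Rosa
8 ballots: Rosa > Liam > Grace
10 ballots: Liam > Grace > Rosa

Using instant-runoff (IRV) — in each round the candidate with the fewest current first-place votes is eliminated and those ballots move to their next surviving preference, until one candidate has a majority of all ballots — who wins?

Grace

Round 1: Liam 10, Grace 14, Rosa 18. Liam eliminated.
Round 2: Grace 24, Rosa 18. Grace has a majority (≥22).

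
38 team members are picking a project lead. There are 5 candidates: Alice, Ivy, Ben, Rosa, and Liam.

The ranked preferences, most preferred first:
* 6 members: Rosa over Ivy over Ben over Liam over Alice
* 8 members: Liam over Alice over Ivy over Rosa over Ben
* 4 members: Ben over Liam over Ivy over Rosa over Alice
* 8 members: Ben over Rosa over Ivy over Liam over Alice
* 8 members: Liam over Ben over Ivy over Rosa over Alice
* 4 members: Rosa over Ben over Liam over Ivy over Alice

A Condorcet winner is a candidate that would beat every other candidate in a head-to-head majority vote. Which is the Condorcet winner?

Ben

Ben vs Alice: 30–8
Ben vs Ivy: 24–14
Ben vs Rosa: 20–18
Ben vs Liam: 22–16
Ben beats every other candidate.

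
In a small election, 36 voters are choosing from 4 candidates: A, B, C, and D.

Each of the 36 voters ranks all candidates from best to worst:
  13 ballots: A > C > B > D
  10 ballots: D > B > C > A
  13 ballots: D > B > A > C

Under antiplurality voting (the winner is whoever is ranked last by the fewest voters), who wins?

Last-place votes: A 10, B 0, C 13, D 13.

B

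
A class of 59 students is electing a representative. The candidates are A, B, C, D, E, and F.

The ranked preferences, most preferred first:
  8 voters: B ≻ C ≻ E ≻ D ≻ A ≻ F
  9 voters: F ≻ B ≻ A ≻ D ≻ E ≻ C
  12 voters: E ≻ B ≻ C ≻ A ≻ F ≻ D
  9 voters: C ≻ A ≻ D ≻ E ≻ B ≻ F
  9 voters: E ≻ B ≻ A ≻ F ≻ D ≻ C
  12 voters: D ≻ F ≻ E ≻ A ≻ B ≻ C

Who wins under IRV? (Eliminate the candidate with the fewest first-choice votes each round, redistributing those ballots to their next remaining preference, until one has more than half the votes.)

D

Round 1: A 0, B 8, C 9, D 12, E 21, F 9. A eliminated.
Round 2: B 8, C 9, D 12, E 21, F 9. B eliminated.
Round 3: C 17, D 12, E 21, F 9. F eliminated.
Round 4: C 17, D 21, E 21. C eliminated.
Round 5: D 30, E 29. D has a majority (≥30).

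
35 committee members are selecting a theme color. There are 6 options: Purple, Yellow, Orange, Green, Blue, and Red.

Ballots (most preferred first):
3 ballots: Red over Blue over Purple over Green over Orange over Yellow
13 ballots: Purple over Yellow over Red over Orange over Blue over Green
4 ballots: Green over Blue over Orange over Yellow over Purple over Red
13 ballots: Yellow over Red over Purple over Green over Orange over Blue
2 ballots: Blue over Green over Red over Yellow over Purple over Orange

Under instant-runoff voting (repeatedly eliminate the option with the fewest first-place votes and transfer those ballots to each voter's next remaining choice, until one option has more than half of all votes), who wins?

Round 1: Purple 13, Yellow 13, Orange 0, Green 4, Blue 2, Red 3. Orange eliminated.
Round 2: Purple 13, Yellow 13, Green 4, Blue 2, Red 3. Blue eliminated.
Round 3: Purple 13, Yellow 13, Green 6, Red 3. Red eliminated.
Round 4: Purple 16, Yellow 13, Green 6. Green eliminated.
Round 5: Purple 16, Yellow 19. Yellow has a majority (≥18).

Yellow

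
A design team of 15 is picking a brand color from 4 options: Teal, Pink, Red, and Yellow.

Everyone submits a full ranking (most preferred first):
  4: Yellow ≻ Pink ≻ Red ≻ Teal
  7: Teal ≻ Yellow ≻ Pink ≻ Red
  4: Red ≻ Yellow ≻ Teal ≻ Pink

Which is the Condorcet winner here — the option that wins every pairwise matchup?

Yellow

Yellow vs Teal: 8–7
Yellow vs Pink: 15–0
Yellow vs Red: 11–4
Yellow beats every other option.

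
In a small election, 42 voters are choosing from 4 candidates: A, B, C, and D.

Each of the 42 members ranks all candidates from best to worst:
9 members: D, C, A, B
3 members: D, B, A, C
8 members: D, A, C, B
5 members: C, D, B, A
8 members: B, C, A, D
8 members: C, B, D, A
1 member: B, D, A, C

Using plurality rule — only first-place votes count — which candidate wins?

D

First-place votes: A 0, B 9, C 13, D 20.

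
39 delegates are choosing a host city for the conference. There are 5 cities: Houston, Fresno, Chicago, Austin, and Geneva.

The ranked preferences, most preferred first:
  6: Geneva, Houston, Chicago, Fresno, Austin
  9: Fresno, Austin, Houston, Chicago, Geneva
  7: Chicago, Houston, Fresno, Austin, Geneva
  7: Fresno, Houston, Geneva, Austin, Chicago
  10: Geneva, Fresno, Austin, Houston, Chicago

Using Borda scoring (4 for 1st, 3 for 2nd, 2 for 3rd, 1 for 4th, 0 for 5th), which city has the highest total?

Houston: 6×3 + 9×2 + 7×3 + 7×3 + 10×1 = 88
Fresno: 6×1 + 9×4 + 7×2 + 7×4 + 10×3 = 114
Chicago: 6×2 + 9×1 + 7×4 + 7×0 + 10×0 = 49
Austin: 6×0 + 9×3 + 7×1 + 7×1 + 10×2 = 61
Geneva: 6×4 + 9×0 + 7×0 + 7×2 + 10×4 = 78

Fresno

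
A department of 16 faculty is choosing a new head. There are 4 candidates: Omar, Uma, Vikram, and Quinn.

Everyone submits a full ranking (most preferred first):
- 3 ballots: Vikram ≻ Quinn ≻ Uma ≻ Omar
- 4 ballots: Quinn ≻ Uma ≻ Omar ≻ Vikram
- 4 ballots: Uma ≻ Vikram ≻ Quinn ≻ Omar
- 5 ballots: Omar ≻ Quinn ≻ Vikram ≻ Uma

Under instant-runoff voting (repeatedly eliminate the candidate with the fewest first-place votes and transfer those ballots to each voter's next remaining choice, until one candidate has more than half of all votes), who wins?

Quinn

Round 1: Omar 5, Uma 4, Vikram 3, Quinn 4. Vikram eliminated.
Round 2: Omar 5, Uma 4, Quinn 7. Uma eliminated.
Round 3: Omar 5, Quinn 11. Quinn has a majority (≥9).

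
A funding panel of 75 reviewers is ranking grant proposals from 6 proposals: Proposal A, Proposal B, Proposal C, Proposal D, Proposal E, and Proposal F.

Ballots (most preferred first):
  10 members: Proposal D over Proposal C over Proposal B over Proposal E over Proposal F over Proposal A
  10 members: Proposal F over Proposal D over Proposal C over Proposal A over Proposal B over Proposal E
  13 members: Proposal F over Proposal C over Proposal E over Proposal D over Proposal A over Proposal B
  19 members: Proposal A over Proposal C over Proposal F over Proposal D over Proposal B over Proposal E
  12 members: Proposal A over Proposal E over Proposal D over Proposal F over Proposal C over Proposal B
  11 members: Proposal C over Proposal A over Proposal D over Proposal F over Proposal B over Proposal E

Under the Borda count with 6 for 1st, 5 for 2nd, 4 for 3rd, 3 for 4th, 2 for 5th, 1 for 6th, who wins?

Proposal C

Proposal A: 10×1 + 10×3 + 13×2 + 19×6 + 12×6 + 11×5 = 307
Proposal B: 10×4 + 10×2 + 13×1 + 19×2 + 12×1 + 11×2 = 145
Proposal C: 10×5 + 10×4 + 13×5 + 19×5 + 12×2 + 11×6 = 340
Proposal D: 10×6 + 10×5 + 13×3 + 19×3 + 12×4 + 11×4 = 298
Proposal E: 10×3 + 10×1 + 13×4 + 19×1 + 12×5 + 11×1 = 182
Proposal F: 10×2 + 10×6 + 13×6 + 19×4 + 12×3 + 11×3 = 303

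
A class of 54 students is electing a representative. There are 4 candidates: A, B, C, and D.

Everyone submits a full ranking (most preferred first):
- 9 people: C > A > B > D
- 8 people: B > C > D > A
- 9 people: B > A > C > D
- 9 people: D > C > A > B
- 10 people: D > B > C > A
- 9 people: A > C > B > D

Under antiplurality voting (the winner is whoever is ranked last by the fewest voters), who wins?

Last-place votes: A 18, B 9, C 0, D 27.

C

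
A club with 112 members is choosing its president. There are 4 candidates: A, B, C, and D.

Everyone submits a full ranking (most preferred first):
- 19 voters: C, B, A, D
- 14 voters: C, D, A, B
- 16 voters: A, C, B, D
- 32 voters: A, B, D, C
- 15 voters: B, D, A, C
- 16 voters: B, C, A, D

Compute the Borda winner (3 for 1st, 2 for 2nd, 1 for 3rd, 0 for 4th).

B

A: 19×1 + 14×1 + 16×3 + 32×3 + 15×1 + 16×1 = 208
B: 19×2 + 14×0 + 16×1 + 32×2 + 15×3 + 16×3 = 211
C: 19×3 + 14×3 + 16×2 + 32×0 + 15×0 + 16×2 = 163
D: 19×0 + 14×2 + 16×0 + 32×1 + 15×2 + 16×0 = 90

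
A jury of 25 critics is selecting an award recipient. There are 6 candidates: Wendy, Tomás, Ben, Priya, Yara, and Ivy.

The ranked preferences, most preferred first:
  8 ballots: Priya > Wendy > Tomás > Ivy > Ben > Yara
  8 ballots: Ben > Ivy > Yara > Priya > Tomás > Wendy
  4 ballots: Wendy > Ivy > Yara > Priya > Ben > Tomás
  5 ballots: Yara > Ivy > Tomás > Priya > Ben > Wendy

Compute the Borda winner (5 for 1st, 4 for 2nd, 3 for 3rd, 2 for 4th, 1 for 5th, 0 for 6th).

Wendy: 8×4 + 8×0 + 4×5 + 5×0 = 52
Tomás: 8×3 + 8×1 + 4×0 + 5×3 = 47
Ben: 8×1 + 8×5 + 4×1 + 5×1 = 57
Priya: 8×5 + 8×2 + 4×2 + 5×2 = 74
Yara: 8×0 + 8×3 + 4×3 + 5×5 = 61
Ivy: 8×2 + 8×4 + 4×4 + 5×4 = 84

Ivy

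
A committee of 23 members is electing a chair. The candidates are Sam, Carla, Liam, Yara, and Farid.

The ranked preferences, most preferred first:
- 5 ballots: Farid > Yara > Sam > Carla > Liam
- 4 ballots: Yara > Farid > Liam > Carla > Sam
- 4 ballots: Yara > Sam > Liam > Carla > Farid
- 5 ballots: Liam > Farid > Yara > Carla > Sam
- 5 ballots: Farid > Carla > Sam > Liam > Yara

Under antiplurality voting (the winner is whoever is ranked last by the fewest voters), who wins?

Carla

Last-place votes: Sam 9, Carla 0, Liam 5, Yara 5, Farid 4.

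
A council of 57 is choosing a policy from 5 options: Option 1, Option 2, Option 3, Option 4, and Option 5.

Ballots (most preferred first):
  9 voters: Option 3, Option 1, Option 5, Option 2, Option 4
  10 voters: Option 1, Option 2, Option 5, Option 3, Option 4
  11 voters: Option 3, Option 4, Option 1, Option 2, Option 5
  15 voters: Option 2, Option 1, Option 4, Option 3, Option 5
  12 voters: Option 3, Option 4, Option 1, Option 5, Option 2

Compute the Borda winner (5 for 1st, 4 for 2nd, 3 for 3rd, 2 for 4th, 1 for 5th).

Option 1: 9×4 + 10×5 + 11×3 + 15×4 + 12×3 = 215
Option 2: 9×2 + 10×4 + 11×2 + 15×5 + 12×1 = 167
Option 3: 9×5 + 10×2 + 11×5 + 15×2 + 12×5 = 210
Option 4: 9×1 + 10×1 + 11×4 + 15×3 + 12×4 = 156
Option 5: 9×3 + 10×3 + 11×1 + 15×1 + 12×2 = 107

Option 1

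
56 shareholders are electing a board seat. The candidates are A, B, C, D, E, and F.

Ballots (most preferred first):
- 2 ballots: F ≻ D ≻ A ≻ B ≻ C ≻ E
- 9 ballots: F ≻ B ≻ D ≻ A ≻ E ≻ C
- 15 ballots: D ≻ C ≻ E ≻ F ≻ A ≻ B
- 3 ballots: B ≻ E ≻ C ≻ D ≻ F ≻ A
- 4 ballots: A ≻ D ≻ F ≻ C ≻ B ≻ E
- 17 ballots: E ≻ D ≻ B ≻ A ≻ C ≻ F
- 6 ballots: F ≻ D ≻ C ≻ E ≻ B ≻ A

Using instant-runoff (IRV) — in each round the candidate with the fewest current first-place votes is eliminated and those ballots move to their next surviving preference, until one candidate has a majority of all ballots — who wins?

D

Round 1: A 4, B 3, C 0, D 15, E 17, F 17. C eliminated.
Round 2: A 4, B 3, D 15, E 17, F 17. B eliminated.
Round 3: A 4, D 15, E 20, F 17. A eliminated.
Round 4: D 19, E 20, F 17. F eliminated.
Round 5: D 36, E 20. D has a majority (≥29).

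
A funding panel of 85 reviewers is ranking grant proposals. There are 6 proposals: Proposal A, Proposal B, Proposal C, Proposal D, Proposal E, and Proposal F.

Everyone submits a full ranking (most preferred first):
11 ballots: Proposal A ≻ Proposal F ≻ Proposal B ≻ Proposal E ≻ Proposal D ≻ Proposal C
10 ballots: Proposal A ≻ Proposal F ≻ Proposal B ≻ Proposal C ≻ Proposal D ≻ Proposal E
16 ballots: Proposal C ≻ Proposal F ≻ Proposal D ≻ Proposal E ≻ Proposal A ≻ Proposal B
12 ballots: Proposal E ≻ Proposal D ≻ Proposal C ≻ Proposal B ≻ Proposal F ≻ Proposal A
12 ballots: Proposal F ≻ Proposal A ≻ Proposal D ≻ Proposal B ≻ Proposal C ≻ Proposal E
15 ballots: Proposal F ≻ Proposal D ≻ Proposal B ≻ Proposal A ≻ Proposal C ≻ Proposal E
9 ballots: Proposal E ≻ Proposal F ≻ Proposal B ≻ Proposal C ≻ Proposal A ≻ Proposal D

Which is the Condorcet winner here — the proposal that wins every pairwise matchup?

Proposal F

Proposal F vs Proposal A: 64–21
Proposal F vs Proposal B: 73–12
Proposal F vs Proposal C: 57–28
Proposal F vs Proposal D: 73–12
Proposal F vs Proposal E: 64–21
Proposal F beats every other proposal.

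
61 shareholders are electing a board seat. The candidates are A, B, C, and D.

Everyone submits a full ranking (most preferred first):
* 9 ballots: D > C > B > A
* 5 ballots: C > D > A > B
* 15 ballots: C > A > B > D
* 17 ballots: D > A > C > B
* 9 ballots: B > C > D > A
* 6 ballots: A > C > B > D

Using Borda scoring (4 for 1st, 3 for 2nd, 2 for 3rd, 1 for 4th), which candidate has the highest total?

C

A: 9×1 + 5×2 + 15×3 + 17×3 + 9×1 + 6×4 = 148
B: 9×2 + 5×1 + 15×2 + 17×1 + 9×4 + 6×2 = 118
C: 9×3 + 5×4 + 15×4 + 17×2 + 9×3 + 6×3 = 186
D: 9×4 + 5×3 + 15×1 + 17×4 + 9×2 + 6×1 = 158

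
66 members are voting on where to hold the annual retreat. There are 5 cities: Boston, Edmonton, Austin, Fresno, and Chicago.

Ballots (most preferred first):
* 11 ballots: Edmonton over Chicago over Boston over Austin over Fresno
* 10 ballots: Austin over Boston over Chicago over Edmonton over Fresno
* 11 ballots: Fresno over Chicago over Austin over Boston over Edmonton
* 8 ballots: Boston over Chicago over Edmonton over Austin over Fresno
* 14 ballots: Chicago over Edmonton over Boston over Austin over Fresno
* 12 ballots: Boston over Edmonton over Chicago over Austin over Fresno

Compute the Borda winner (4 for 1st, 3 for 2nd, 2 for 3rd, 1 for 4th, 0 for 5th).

Chicago

Boston: 11×2 + 10×3 + 11×1 + 8×4 + 14×2 + 12×4 = 171
Edmonton: 11×4 + 10×1 + 11×0 + 8×2 + 14×3 + 12×3 = 148
Austin: 11×1 + 10×4 + 11×2 + 8×1 + 14×1 + 12×1 = 107
Fresno: 11×0 + 10×0 + 11×4 + 8×0 + 14×0 + 12×0 = 44
Chicago: 11×3 + 10×2 + 11×3 + 8×3 + 14×4 + 12×2 = 190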